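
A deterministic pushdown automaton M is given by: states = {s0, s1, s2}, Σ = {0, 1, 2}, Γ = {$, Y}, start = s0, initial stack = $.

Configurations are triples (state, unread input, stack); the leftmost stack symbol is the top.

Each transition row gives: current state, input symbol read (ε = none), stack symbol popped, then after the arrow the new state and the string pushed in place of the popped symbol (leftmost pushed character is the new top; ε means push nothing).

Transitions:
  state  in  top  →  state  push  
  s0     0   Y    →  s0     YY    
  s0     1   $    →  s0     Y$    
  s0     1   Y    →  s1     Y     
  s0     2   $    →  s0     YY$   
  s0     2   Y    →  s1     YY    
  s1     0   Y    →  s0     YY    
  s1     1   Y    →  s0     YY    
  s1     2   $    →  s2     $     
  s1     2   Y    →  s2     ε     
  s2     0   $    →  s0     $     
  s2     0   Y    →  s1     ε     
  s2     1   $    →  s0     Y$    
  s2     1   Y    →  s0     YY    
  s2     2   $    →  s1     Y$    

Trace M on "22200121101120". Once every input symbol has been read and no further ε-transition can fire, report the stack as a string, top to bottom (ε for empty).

YYYYYY$

(s0, 22200121101120, $) ⊢ (s0, 2200121101120, YY$) ⊢ (s1, 200121101120, YYY$) ⊢ (s2, 00121101120, YY$) ⊢ (s1, 0121101120, Y$) ⊢ (s0, 121101120, YY$) ⊢ (s1, 21101120, YY$) ⊢ (s2, 1101120, Y$) ⊢ (s0, 101120, YY$) ⊢ (s1, 01120, YY$) ⊢ (s0, 1120, YYY$) ⊢ (s1, 120, YYY$) ⊢ (s0, 20, YYYY$) ⊢ (s1, 0, YYYYY$) ⊢ (s0, ε, YYYYYY$)
All input consumed in state s0 with stack YYYYYY$.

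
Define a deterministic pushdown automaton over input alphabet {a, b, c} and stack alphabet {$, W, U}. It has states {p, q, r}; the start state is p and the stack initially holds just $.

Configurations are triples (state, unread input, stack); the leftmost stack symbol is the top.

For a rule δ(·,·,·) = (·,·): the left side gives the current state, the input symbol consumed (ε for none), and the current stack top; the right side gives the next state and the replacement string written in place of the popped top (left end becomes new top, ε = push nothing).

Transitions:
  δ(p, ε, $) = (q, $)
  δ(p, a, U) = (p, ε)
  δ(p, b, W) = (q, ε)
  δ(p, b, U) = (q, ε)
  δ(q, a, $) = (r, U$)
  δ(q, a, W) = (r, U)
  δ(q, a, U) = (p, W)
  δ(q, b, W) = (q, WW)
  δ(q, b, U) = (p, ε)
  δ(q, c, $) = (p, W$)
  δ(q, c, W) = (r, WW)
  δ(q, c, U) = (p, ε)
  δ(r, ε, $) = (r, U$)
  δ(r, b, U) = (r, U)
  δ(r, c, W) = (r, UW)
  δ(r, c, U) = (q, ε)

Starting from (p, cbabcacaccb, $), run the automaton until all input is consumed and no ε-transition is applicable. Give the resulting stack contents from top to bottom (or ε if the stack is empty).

(p, cbabcacaccb, $)
  ε-move, top $: go to q, push $ → (q, cbabcacaccb, $)
  read c, top $: go to p, push W$ → (p, babcacaccb, W$)
  read b, top W: go to q, push ε → (q, abcacaccb, $)
  read a, top $: go to r, push U$ → (r, bcacaccb, U$)
  read b, top U: go to r, push U → (r, cacaccb, U$)
  read c, top U: go to q, push ε → (q, acaccb, $)
  read a, top $: go to r, push U$ → (r, caccb, U$)
  read c, top U: go to q, push ε → (q, accb, $)
  read a, top $: go to r, push U$ → (r, ccb, U$)
  read c, top U: go to q, push ε → (q, cb, $)
  read c, top $: go to p, push W$ → (p, b, W$)
  read b, top W: go to q, push ε → (q, ε, $)
All input consumed in state q with stack $.

$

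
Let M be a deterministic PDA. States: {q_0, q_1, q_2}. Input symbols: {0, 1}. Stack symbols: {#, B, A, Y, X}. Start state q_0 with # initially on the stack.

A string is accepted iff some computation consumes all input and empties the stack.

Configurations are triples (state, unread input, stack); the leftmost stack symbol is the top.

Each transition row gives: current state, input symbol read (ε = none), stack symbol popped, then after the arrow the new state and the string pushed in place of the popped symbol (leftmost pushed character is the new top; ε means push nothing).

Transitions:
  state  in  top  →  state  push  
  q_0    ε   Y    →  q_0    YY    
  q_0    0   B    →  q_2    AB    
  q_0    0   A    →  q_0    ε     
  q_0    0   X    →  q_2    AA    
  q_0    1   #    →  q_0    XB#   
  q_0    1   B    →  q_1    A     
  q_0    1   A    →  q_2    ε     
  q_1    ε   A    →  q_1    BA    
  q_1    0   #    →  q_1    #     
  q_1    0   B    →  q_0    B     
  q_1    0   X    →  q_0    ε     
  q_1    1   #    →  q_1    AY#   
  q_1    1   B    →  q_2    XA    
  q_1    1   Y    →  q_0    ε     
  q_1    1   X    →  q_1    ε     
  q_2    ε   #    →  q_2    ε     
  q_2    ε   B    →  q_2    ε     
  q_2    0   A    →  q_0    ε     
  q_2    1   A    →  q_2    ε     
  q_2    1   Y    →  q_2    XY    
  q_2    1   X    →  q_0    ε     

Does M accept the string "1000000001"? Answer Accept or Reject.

(q_0, 1000000001, #)
  read 1, top #: go to q_0, push XB# → (q_0, 000000001, XB#)
  read 0, top X: go to q_2, push AA → (q_2, 00000001, AAB#)
  read 0, top A: go to q_0, push ε → (q_0, 0000001, AB#)
  read 0, top A: go to q_0, push ε → (q_0, 000001, B#)
  read 0, top B: go to q_2, push AB → (q_2, 00001, AB#)
  read 0, top A: go to q_0, push ε → (q_0, 0001, B#)
  read 0, top B: go to q_2, push AB → (q_2, 001, AB#)
  read 0, top A: go to q_0, push ε → (q_0, 01, B#)
  read 0, top B: go to q_2, push AB → (q_2, 1, AB#)
  read 1, top A: go to q_2, push ε → (q_2, ε, B#)
  ε-move, top B: go to q_2, push ε → (q_2, ε, #)
  ε-move, top #: go to q_2, push ε → (q_2, ε, ε)
All input consumed and the stack is empty.

Accept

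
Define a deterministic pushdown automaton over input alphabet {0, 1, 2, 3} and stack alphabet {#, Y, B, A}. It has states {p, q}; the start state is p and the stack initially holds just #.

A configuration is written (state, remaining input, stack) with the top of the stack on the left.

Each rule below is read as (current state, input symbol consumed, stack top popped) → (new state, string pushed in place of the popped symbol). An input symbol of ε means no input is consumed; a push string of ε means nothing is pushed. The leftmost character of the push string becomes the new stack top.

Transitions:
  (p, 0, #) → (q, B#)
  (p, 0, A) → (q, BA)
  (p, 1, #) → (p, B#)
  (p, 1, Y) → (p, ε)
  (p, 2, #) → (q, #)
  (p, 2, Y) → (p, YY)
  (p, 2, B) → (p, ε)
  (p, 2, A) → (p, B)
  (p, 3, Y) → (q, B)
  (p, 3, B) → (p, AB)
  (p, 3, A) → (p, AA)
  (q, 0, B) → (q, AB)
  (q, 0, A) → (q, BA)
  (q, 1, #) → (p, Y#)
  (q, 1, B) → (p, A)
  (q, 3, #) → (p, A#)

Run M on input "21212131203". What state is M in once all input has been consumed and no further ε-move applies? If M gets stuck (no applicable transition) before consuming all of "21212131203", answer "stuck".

(p, 21212131203, #) ⊢ (q, 1212131203, #) ⊢ (p, 212131203, Y#) ⊢ (p, 12131203, YY#) ⊢ (p, 2131203, Y#) ⊢ (p, 131203, YY#) ⊢ (p, 31203, Y#) ⊢ (q, 1203, B#) ⊢ (p, 203, A#) ⊢ (p, 03, B#)
No transition for (p, 0, top B); M blocks with input 03 remaining.

stuck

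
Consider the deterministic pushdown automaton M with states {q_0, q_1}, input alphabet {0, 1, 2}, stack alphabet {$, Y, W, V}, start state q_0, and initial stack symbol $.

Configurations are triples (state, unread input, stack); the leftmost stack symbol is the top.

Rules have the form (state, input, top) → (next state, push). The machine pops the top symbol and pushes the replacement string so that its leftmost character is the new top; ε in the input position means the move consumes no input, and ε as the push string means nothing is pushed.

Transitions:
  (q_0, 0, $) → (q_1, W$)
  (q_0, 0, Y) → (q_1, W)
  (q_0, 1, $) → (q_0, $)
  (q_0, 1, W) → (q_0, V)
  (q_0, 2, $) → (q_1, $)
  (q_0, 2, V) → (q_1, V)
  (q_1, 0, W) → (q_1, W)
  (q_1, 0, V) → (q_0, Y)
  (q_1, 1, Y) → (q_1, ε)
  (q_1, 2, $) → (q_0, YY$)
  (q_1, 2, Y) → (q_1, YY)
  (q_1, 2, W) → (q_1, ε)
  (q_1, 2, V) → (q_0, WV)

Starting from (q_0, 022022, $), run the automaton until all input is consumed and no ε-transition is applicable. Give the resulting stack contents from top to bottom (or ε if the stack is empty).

YY$

(q_0, 022022, $)
  read 0, top $: go to q_1, push W$ → (q_1, 22022, W$)
  read 2, top W: go to q_1, push ε → (q_1, 2022, $)
  read 2, top $: go to q_0, push YY$ → (q_0, 022, YY$)
  read 0, top Y: go to q_1, push W → (q_1, 22, WY$)
  read 2, top W: go to q_1, push ε → (q_1, 2, Y$)
  read 2, top Y: go to q_1, push YY → (q_1, ε, YY$)
All input consumed in state q_1 with stack YY$.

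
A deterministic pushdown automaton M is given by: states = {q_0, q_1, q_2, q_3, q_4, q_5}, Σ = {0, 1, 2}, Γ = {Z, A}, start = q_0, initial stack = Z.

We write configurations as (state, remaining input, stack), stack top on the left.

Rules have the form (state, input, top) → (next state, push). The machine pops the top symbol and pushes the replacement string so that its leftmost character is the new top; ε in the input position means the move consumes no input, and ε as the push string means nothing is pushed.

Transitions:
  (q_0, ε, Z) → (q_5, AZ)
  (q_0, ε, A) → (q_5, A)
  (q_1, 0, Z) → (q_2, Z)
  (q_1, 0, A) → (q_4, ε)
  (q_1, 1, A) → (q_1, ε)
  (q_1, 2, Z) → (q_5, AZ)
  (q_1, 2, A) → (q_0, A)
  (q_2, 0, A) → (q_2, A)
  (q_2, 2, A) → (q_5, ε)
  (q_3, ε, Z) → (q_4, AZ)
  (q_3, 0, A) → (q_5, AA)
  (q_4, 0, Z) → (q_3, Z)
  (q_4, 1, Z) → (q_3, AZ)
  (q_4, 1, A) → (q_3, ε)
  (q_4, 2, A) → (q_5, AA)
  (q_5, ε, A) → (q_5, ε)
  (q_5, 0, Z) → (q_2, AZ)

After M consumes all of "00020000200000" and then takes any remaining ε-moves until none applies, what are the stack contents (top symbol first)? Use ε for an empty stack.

(q_0, 00020000200000, Z)
  ε-move, top Z: go to q_5, push AZ → (q_5, 00020000200000, AZ)
  ε-move, top A: go to q_5, push ε → (q_5, 00020000200000, Z)
  read 0, top Z: go to q_2, push AZ → (q_2, 0020000200000, AZ)
  read 0, top A: go to q_2, push A → (q_2, 020000200000, AZ)
  read 0, top A: go to q_2, push A → (q_2, 20000200000, AZ)
  read 2, top A: go to q_5, push ε → (q_5, 0000200000, Z)
  read 0, top Z: go to q_2, push AZ → (q_2, 000200000, AZ)
  read 0, top A: go to q_2, push A → (q_2, 00200000, AZ)
  read 0, top A: go to q_2, push A → (q_2, 0200000, AZ)
  read 0, top A: go to q_2, push A → (q_2, 200000, AZ)
  read 2, top A: go to q_5, push ε → (q_5, 00000, Z)
  read 0, top Z: go to q_2, push AZ → (q_2, 0000, AZ)
  read 0, top A: go to q_2, push A → (q_2, 000, AZ)
  read 0, top A: go to q_2, push A → (q_2, 00, AZ)
  read 0, top A: go to q_2, push A → (q_2, 0, AZ)
  read 0, top A: go to q_2, push A → (q_2, ε, AZ)
All input consumed in state q_2 with stack AZ.

AZ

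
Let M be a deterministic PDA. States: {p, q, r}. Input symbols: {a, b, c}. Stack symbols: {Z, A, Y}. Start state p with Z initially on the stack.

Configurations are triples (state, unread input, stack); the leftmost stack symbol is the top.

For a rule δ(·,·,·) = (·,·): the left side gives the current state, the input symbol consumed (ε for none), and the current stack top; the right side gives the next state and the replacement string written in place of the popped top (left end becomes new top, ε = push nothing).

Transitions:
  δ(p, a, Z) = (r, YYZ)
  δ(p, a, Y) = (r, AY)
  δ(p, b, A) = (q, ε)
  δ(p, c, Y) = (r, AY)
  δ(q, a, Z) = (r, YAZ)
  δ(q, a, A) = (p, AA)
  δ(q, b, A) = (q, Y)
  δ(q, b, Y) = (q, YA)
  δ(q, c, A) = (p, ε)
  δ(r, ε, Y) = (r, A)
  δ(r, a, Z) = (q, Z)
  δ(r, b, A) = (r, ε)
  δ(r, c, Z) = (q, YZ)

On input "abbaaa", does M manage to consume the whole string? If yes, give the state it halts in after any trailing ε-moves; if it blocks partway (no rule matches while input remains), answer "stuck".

(p, abbaaa, Z)
  read a, top Z: go to r, push YYZ → (r, bbaaa, YYZ)
  ε-move, top Y: go to r, push A → (r, bbaaa, AYZ)
  read b, top A: go to r, push ε → (r, baaa, YZ)
  ε-move, top Y: go to r, push A → (r, baaa, AZ)
  read b, top A: go to r, push ε → (r, aaa, Z)
  read a, top Z: go to q, push Z → (q, aa, Z)
  read a, top Z: go to r, push YAZ → (r, a, YAZ)
  ε-move, top Y: go to r, push A → (r, a, AAZ)
No transition for (r, a, top A); M blocks with input a remaining.

stuck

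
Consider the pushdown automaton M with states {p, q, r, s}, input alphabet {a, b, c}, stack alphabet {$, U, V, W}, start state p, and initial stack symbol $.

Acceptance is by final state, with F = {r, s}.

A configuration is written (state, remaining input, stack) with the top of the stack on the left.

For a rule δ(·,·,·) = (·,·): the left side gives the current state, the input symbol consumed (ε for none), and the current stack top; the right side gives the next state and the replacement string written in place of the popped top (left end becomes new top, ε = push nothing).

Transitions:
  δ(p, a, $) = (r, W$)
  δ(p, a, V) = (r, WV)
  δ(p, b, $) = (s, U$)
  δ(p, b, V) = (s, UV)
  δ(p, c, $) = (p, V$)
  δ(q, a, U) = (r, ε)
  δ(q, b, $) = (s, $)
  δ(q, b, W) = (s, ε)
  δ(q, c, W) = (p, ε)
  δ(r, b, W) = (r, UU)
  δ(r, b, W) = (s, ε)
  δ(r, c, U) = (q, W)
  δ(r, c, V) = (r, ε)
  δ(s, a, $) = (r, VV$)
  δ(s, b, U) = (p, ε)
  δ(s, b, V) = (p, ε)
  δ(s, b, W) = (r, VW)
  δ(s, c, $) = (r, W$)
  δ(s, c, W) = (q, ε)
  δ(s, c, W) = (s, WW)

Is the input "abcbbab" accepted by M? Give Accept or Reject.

Accept

One accepting computation: (p, abcbbab, $) ⊢ (r, bcbbab, W$) ⊢ (r, cbbab, UU$) ⊢ (q, bbab, WU$) ⊢ (s, bab, U$) ⊢ (p, ab, $) ⊢ (r, b, W$) ⊢ (r, ε, UU$)
All input consumed and state r ∈ F.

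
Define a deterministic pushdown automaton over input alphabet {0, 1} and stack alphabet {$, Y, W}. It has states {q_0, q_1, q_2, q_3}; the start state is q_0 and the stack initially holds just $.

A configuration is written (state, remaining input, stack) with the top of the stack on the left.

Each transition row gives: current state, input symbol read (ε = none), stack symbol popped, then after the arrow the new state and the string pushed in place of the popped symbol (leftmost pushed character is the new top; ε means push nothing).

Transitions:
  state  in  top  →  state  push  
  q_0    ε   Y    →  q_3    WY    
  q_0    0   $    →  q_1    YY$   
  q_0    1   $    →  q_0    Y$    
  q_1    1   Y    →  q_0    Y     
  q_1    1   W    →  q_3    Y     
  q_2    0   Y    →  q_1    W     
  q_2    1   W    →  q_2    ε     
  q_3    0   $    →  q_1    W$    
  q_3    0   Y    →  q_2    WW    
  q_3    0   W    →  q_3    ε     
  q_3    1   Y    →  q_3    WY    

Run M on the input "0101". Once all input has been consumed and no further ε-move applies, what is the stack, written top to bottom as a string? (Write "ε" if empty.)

WYY$

(q_0, 0101, $) ⊢ (q_1, 101, YY$) ⊢ (q_0, 01, YY$) ⊢ (q_3, 01, WYY$) ⊢ (q_3, 1, YY$) ⊢ (q_3, ε, WYY$)
All input consumed in state q_3 with stack WYY$.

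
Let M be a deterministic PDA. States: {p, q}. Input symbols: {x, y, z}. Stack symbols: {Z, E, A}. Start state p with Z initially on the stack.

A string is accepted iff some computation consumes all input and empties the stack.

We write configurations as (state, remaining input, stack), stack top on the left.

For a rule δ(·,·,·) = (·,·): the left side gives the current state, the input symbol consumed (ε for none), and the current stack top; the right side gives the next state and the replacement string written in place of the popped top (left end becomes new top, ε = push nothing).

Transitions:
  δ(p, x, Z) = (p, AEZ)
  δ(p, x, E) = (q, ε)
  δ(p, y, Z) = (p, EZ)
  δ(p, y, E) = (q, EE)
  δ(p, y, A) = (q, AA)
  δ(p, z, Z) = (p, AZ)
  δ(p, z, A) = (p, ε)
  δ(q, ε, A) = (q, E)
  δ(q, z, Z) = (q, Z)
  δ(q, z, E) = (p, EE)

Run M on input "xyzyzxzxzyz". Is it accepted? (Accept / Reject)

Reject

(p, xyzyzxzxzyz, Z) ⊢ (p, yzyzxzxzyz, AEZ) ⊢ (q, zyzxzxzyz, AAEZ) ⊢ (q, zyzxzxzyz, EAEZ) ⊢ (p, yzxzxzyz, EEAEZ) ⊢ (q, zxzxzyz, EEEAEZ) ⊢ (p, xzxzyz, EEEEAEZ) ⊢ (q, zxzyz, EEEAEZ) ⊢ (p, xzyz, EEEEAEZ) ⊢ (q, zyz, EEEAEZ) ⊢ (p, yz, EEEEAEZ) ⊢ (q, z, EEEEEAEZ) ⊢ (p, ε, EEEEEEAEZ)
All input consumed; stack is EEEEEEAEZ, not empty, and no further ε-move applies.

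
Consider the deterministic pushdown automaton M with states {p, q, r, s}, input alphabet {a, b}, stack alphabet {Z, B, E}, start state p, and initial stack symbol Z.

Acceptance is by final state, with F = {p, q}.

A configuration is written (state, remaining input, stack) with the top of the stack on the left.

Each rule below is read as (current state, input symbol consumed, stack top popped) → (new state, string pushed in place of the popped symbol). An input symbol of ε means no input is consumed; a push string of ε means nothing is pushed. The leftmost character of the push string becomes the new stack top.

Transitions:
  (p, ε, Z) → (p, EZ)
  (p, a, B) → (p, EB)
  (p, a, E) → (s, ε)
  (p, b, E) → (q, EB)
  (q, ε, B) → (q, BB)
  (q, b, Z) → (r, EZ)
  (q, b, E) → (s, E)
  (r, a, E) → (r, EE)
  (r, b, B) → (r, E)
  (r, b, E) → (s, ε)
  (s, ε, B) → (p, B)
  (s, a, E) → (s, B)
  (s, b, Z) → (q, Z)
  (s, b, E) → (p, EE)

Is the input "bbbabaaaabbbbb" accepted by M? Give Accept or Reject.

Reject

(p, bbbabaaaabbbbb, Z)
  ε-move, top Z: go to p, push EZ → (p, bbbabaaaabbbbb, EZ)
  read b, top E: go to q, push EB → (q, bbabaaaabbbbb, EBZ)
  read b, top E: go to s, push E → (s, babaaaabbbbb, EBZ)
  read b, top E: go to p, push EE → (p, abaaaabbbbb, EEBZ)
  read a, top E: go to s, push ε → (s, baaaabbbbb, EBZ)
  read b, top E: go to p, push EE → (p, aaaabbbbb, EEBZ)
  read a, top E: go to s, push ε → (s, aaabbbbb, EBZ)
  read a, top E: go to s, push B → (s, aabbbbb, BBZ)
  ε-move, top B: go to p, push B → (p, aabbbbb, BBZ)
  read a, top B: go to p, push EB → (p, abbbbb, EBBZ)
  read a, top E: go to s, push ε → (s, bbbbb, BBZ)
  ε-move, top B: go to p, push B → (p, bbbbb, BBZ)
No transition applies at (p, bbbbb, BBZ); input not fully consumed.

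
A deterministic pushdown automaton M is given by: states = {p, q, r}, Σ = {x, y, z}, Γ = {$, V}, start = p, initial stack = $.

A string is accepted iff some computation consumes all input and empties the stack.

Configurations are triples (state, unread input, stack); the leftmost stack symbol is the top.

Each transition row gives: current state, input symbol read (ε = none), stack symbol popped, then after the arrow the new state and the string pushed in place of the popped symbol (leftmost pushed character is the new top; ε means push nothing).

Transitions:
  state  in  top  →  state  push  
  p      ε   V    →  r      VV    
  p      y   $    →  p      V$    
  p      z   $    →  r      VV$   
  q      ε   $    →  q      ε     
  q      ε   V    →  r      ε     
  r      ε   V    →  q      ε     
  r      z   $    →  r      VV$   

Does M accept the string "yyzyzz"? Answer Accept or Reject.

Reject

(p, yyzyzz, $) ⊢ (p, yzyzz, V$) ⊢ (r, yzyzz, VV$) ⊢ (q, yzyzz, V$) ⊢ (r, yzyzz, $)
No transition applies at (r, yzyzz, $); input not fully consumed.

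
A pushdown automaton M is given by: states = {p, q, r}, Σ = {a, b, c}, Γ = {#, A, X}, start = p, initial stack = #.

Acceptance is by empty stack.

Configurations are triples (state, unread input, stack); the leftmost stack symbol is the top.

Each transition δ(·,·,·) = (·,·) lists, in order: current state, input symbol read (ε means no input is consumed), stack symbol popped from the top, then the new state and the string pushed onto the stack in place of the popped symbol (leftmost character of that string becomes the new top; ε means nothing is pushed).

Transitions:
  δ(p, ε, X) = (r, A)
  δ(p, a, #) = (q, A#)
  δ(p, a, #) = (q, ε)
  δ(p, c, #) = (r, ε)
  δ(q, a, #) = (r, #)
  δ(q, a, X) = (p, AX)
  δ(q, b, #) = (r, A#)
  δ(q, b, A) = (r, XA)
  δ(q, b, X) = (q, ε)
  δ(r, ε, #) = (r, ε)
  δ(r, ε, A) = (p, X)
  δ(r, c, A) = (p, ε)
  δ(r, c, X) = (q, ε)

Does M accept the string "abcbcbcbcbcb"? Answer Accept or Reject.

Reject

No computation consumes all input and empties the stack.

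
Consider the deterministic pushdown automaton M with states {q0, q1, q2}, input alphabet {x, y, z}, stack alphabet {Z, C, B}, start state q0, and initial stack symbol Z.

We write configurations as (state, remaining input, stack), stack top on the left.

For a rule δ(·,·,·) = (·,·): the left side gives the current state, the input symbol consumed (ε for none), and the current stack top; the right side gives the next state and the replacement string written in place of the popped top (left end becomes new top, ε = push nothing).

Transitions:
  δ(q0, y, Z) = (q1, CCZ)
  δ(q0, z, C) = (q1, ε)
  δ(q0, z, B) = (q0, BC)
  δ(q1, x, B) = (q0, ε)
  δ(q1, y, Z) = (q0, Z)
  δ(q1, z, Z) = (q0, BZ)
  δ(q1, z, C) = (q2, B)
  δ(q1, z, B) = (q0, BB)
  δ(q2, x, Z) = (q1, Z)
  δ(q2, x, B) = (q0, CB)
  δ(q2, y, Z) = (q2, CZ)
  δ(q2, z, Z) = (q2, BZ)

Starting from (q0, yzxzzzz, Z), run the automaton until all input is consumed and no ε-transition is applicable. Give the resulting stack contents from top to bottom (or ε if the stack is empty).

BCCBCZ

(q0, yzxzzzz, Z)
  read y, top Z: go to q1, push CCZ → (q1, zxzzzz, CCZ)
  read z, top C: go to q2, push B → (q2, xzzzz, BCZ)
  read x, top B: go to q0, push CB → (q0, zzzz, CBCZ)
  read z, top C: go to q1, push ε → (q1, zzz, BCZ)
  read z, top B: go to q0, push BB → (q0, zz, BBCZ)
  read z, top B: go to q0, push BC → (q0, z, BCBCZ)
  read z, top B: go to q0, push BC → (q0, ε, BCCBCZ)
All input consumed in state q0 with stack BCCBCZ.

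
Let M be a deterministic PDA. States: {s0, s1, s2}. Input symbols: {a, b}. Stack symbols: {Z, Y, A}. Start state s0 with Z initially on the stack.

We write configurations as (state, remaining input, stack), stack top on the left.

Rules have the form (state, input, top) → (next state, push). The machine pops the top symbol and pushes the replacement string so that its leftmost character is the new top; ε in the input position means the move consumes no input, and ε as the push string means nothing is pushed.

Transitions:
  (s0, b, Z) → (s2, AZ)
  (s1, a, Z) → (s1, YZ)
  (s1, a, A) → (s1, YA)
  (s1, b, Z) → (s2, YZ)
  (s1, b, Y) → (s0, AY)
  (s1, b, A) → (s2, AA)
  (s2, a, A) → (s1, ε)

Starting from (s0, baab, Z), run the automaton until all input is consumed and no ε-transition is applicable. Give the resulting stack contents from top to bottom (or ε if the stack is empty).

AYZ

(s0, baab, Z) ⊢ (s2, aab, AZ) ⊢ (s1, ab, Z) ⊢ (s1, b, YZ) ⊢ (s0, ε, AYZ)
All input consumed in state s0 with stack AYZ.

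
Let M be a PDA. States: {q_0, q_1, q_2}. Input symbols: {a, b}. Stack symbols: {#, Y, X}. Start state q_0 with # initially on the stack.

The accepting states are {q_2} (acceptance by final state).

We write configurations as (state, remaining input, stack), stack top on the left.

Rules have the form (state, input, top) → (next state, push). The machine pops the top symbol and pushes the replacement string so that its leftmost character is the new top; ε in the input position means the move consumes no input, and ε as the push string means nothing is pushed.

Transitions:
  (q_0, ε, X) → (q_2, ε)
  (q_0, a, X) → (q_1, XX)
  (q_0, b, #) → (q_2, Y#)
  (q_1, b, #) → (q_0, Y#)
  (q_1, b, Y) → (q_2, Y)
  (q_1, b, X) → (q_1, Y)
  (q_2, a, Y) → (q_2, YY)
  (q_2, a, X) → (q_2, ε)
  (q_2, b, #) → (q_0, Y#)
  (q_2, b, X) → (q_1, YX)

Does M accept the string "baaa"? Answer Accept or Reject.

One accepting computation: (q_0, baaa, #) ⊢ (q_2, aaa, Y#) ⊢ (q_2, aa, YY#) ⊢ (q_2, a, YYY#) ⊢ (q_2, ε, YYYY#)
All input consumed and state q_2 ∈ F.

Accept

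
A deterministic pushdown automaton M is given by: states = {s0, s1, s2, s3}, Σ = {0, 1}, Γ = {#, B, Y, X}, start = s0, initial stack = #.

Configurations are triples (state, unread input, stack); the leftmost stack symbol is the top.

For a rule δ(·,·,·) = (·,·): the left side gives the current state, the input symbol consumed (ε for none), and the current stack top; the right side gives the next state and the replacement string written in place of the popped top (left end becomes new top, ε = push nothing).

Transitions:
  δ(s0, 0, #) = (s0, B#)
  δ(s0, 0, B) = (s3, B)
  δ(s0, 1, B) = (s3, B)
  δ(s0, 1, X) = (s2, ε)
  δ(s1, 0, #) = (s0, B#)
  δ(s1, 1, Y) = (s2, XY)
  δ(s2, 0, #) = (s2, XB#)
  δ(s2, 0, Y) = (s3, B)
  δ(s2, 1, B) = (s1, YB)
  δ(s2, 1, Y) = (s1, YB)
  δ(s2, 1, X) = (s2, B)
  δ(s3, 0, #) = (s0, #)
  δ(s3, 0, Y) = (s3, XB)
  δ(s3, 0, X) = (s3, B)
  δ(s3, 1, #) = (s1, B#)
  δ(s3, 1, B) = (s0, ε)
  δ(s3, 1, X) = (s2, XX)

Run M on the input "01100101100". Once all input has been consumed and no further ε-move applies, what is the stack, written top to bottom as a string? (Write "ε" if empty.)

B#

(s0, 01100101100, #)
  read 0, top #: go to s0, push B# → (s0, 1100101100, B#)
  read 1, top B: go to s3, push B → (s3, 100101100, B#)
  read 1, top B: go to s0, push ε → (s0, 00101100, #)
  read 0, top #: go to s0, push B# → (s0, 0101100, B#)
  read 0, top B: go to s3, push B → (s3, 101100, B#)
  read 1, top B: go to s0, push ε → (s0, 01100, #)
  read 0, top #: go to s0, push B# → (s0, 1100, B#)
  read 1, top B: go to s3, push B → (s3, 100, B#)
  read 1, top B: go to s0, push ε → (s0, 00, #)
  read 0, top #: go to s0, push B# → (s0, 0, B#)
  read 0, top B: go to s3, push B → (s3, ε, B#)
All input consumed in state s3 with stack B#.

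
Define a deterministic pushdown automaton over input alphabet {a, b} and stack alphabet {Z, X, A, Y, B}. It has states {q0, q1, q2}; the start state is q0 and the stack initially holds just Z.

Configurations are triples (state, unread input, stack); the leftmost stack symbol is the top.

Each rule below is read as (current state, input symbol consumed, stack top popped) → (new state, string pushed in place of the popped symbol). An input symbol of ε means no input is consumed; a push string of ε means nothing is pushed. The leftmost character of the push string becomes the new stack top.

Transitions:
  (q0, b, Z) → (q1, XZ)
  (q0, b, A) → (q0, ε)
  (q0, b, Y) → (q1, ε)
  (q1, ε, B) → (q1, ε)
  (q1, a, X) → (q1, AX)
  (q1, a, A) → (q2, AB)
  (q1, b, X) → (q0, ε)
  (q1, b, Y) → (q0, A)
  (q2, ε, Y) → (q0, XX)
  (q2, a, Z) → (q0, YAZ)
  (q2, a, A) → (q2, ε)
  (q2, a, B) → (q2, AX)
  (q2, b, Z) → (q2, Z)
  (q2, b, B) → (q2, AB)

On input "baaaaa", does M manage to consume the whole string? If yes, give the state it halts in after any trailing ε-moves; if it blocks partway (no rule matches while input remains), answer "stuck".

q2

(q0, baaaaa, Z)
  read b, top Z: go to q1, push XZ → (q1, aaaaa, XZ)
  read a, top X: go to q1, push AX → (q1, aaaa, AXZ)
  read a, top A: go to q2, push AB → (q2, aaa, ABXZ)
  read a, top A: go to q2, push ε → (q2, aa, BXZ)
  read a, top B: go to q2, push AX → (q2, a, AXXZ)
  read a, top A: go to q2, push ε → (q2, ε, XXZ)
All input consumed; M is in state q2.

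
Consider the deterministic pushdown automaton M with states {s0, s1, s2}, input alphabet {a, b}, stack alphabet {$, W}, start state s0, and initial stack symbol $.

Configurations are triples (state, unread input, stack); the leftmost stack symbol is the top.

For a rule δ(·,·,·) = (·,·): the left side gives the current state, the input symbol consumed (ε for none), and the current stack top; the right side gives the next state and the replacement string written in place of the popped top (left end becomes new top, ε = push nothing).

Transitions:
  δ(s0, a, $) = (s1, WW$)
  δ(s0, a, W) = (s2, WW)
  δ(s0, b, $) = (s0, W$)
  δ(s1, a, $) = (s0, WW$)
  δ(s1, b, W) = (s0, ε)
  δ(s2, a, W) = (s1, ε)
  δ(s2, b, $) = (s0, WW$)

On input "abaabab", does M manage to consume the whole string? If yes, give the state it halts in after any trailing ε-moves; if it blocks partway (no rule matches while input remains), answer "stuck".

(s0, abaabab, $)
  read a, top $: go to s1, push WW$ → (s1, baabab, WW$)
  read b, top W: go to s0, push ε → (s0, aabab, W$)
  read a, top W: go to s2, push WW → (s2, abab, WW$)
  read a, top W: go to s1, push ε → (s1, bab, W$)
  read b, top W: go to s0, push ε → (s0, ab, $)
  read a, top $: go to s1, push WW$ → (s1, b, WW$)
  read b, top W: go to s0, push ε → (s0, ε, W$)
All input consumed; M is in state s0.

s0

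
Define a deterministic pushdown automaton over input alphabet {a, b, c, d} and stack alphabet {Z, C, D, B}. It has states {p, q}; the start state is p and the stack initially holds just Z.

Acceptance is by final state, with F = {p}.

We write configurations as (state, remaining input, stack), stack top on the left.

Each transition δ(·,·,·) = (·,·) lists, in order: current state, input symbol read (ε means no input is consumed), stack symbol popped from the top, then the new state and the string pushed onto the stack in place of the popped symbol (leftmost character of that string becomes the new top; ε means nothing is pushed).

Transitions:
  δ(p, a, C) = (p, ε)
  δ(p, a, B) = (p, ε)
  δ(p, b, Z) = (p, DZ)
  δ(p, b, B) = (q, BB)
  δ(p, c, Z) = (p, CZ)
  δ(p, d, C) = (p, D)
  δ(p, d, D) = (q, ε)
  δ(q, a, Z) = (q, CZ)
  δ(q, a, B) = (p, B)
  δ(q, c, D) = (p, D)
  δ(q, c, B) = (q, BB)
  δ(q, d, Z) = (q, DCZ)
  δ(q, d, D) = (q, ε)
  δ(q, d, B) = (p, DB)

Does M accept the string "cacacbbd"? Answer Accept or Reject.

(p, cacacbbd, Z)
  read c, top Z: go to p, push CZ → (p, acacbbd, CZ)
  read a, top C: go to p, push ε → (p, cacbbd, Z)
  read c, top Z: go to p, push CZ → (p, acbbd, CZ)
  read a, top C: go to p, push ε → (p, cbbd, Z)
  read c, top Z: go to p, push CZ → (p, bbd, CZ)
No transition applies at (p, bbd, CZ); input not fully consumed.

Reject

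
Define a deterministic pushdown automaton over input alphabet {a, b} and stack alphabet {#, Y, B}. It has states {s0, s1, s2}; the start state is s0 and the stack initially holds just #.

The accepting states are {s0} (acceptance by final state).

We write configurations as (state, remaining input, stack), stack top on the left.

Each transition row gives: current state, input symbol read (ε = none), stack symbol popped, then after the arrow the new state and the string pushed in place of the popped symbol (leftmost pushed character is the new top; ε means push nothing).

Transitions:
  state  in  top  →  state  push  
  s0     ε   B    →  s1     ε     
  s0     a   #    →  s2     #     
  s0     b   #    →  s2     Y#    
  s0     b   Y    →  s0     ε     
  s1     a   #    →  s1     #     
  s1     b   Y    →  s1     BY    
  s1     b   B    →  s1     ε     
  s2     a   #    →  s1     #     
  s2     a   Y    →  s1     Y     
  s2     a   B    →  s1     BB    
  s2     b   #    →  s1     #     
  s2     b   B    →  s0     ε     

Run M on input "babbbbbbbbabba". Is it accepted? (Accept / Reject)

(s0, babbbbbbbbabba, #) ⊢ (s2, abbbbbbbbabba, Y#) ⊢ (s1, bbbbbbbbabba, Y#) ⊢ (s1, bbbbbbbabba, BY#) ⊢ (s1, bbbbbbabba, Y#) ⊢ (s1, bbbbbabba, BY#) ⊢ (s1, bbbbabba, Y#) ⊢ (s1, bbbabba, BY#) ⊢ (s1, bbabba, Y#) ⊢ (s1, babba, BY#) ⊢ (s1, abba, Y#)
No transition applies at (s1, abba, Y#); input not fully consumed.

Reject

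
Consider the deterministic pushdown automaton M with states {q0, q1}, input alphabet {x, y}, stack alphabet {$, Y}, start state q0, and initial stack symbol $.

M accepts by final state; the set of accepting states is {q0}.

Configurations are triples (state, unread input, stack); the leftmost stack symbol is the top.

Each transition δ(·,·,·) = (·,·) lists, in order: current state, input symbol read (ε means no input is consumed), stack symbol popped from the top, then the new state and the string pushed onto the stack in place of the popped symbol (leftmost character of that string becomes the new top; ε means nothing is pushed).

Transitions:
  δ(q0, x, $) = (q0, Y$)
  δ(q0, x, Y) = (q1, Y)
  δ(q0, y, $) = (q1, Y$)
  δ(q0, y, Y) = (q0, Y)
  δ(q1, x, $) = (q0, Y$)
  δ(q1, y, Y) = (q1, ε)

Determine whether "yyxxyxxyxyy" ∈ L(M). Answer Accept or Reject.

(q0, yyxxyxxyxyy, $)
  read y, top $: go to q1, push Y$ → (q1, yxxyxxyxyy, Y$)
  read y, top Y: go to q1, push ε → (q1, xxyxxyxyy, $)
  read x, top $: go to q0, push Y$ → (q0, xyxxyxyy, Y$)
  read x, top Y: go to q1, push Y → (q1, yxxyxyy, Y$)
  read y, top Y: go to q1, push ε → (q1, xxyxyy, $)
  read x, top $: go to q0, push Y$ → (q0, xyxyy, Y$)
  read x, top Y: go to q1, push Y → (q1, yxyy, Y$)
  read y, top Y: go to q1, push ε → (q1, xyy, $)
  read x, top $: go to q0, push Y$ → (q0, yy, Y$)
  read y, top Y: go to q0, push Y → (q0, y, Y$)
  read y, top Y: go to q0, push Y → (q0, ε, Y$)
All input consumed; state q0 ∈ F.

Accept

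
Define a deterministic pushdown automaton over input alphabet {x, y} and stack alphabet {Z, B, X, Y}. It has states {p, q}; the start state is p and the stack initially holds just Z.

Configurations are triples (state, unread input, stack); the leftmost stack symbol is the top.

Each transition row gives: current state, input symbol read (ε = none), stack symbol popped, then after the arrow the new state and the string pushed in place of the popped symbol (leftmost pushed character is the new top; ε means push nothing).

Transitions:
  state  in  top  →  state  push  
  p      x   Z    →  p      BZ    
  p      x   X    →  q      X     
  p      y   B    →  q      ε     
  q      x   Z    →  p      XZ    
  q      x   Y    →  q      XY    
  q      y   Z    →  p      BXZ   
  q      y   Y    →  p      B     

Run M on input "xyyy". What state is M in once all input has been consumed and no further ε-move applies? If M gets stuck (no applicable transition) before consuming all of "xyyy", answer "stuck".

q

(p, xyyy, Z)
  read x, top Z: go to p, push BZ → (p, yyy, BZ)
  read y, top B: go to q, push ε → (q, yy, Z)
  read y, top Z: go to p, push BXZ → (p, y, BXZ)
  read y, top B: go to q, push ε → (q, ε, XZ)
All input consumed; M is in state q.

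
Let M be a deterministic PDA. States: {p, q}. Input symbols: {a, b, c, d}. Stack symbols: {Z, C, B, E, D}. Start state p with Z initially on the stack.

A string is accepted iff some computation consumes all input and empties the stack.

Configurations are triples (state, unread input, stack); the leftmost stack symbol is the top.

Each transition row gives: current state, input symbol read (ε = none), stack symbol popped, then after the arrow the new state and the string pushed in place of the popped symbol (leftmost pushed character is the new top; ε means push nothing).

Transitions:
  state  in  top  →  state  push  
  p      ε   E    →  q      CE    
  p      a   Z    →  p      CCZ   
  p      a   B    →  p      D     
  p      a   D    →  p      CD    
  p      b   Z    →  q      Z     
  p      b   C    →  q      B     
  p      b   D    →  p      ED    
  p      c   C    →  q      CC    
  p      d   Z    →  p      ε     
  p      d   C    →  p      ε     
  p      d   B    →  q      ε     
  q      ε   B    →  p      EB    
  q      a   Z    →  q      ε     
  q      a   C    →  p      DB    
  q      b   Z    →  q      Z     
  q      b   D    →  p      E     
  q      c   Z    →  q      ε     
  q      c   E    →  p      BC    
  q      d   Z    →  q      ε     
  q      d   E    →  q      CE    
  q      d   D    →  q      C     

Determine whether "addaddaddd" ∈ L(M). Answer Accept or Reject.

(p, addaddaddd, Z)
  read a, top Z: go to p, push CCZ → (p, ddaddaddd, CCZ)
  read d, top C: go to p, push ε → (p, daddaddd, CZ)
  read d, top C: go to p, push ε → (p, addaddd, Z)
  read a, top Z: go to p, push CCZ → (p, ddaddd, CCZ)
  read d, top C: go to p, push ε → (p, daddd, CZ)
  read d, top C: go to p, push ε → (p, addd, Z)
  read a, top Z: go to p, push CCZ → (p, ddd, CCZ)
  read d, top C: go to p, push ε → (p, dd, CZ)
  read d, top C: go to p, push ε → (p, d, Z)
  read d, top Z: go to p, push ε → (p, ε, ε)
All input consumed and the stack is empty.

Accept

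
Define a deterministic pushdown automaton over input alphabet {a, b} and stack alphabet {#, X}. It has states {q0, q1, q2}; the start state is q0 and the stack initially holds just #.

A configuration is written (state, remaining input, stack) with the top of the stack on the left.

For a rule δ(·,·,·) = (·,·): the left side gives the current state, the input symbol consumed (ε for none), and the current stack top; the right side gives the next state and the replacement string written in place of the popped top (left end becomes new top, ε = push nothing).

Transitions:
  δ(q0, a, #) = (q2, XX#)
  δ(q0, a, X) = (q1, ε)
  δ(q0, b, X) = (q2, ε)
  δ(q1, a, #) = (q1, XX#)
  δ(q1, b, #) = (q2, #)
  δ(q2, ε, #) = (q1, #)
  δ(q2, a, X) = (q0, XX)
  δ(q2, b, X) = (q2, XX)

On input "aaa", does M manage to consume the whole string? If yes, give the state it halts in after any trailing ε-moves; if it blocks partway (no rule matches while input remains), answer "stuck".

(q0, aaa, #)
  read a, top #: go to q2, push XX# → (q2, aa, XX#)
  read a, top X: go to q0, push XX → (q0, a, XXX#)
  read a, top X: go to q1, push ε → (q1, ε, XX#)
All input consumed; M is in state q1.

q1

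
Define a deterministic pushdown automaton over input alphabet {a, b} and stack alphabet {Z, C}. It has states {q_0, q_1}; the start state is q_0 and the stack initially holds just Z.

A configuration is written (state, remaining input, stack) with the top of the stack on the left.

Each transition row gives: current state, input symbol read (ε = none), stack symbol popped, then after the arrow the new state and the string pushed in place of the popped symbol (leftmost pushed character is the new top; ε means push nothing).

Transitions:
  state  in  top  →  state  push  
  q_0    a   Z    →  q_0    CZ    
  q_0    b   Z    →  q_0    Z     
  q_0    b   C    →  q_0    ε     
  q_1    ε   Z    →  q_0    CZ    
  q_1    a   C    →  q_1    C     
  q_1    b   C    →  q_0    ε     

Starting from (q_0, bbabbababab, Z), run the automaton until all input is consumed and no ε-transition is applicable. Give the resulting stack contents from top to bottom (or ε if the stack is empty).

(q_0, bbabbababab, Z)
  read b, top Z: go to q_0, push Z → (q_0, babbababab, Z)
  read b, top Z: go to q_0, push Z → (q_0, abbababab, Z)
  read a, top Z: go to q_0, push CZ → (q_0, bbababab, CZ)
  read b, top C: go to q_0, push ε → (q_0, bababab, Z)
  read b, top Z: go to q_0, push Z → (q_0, ababab, Z)
  read a, top Z: go to q_0, push CZ → (q_0, babab, CZ)
  read b, top C: go to q_0, push ε → (q_0, abab, Z)
  read a, top Z: go to q_0, push CZ → (q_0, bab, CZ)
  read b, top C: go to q_0, push ε → (q_0, ab, Z)
  read a, top Z: go to q_0, push CZ → (q_0, b, CZ)
  read b, top C: go to q_0, push ε → (q_0, ε, Z)
All input consumed in state q_0 with stack Z.

Z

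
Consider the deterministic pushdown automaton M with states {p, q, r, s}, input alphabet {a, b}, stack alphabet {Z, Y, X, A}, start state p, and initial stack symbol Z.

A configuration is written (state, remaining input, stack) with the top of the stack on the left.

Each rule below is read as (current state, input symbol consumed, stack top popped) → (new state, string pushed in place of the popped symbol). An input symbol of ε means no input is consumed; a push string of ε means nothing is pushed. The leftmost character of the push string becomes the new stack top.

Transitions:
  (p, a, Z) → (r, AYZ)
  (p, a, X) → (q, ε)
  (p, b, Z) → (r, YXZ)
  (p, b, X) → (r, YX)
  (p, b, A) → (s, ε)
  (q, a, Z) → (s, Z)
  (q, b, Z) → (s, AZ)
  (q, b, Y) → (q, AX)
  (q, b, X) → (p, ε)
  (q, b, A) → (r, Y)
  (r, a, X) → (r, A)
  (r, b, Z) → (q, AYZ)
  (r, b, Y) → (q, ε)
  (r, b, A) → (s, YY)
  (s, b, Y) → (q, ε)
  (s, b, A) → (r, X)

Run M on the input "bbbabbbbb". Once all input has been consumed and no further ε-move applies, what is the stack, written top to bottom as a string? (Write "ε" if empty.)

(p, bbbabbbbb, Z) ⊢ (r, bbabbbbb, YXZ) ⊢ (q, babbbbb, XZ) ⊢ (p, abbbbb, Z) ⊢ (r, bbbbb, AYZ) ⊢ (s, bbbb, YYYZ) ⊢ (q, bbb, YYZ) ⊢ (q, bb, AXYZ) ⊢ (r, b, YXYZ) ⊢ (q, ε, XYZ)
All input consumed in state q with stack XYZ.

XYZ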